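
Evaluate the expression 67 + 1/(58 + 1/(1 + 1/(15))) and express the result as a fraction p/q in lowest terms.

63197/943

Work from the innermost term outward:
Start with 15.
1 + 1/(15/1) = 1 + 1/15 = 16/15
58 + 1/(16/15) = 58 + 15/16 = 943/16
67 + 1/(943/16) = 67 + 16/943 = 63197/943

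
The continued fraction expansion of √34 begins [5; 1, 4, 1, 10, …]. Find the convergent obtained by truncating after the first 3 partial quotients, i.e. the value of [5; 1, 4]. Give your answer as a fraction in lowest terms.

Build up convergents one term at a time:
a_0 = 5: 5/1
a_1 = 1: 6/1
a_2 = 4: 29/5

29/5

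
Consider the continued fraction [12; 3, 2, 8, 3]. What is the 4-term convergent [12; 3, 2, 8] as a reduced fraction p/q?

725/59

Compute successive convergents:
a_0 = 12: 12/1
a_1 = 3: 37/3
a_2 = 2: 86/7
a_3 = 8: 725/59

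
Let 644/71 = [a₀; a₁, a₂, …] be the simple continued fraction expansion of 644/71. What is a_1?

14

Run the Euclidean algorithm, recording each quotient:
644 ÷ 71 → quotient 9, remainder 5
71 ÷ 5 → quotient 14, remainder 1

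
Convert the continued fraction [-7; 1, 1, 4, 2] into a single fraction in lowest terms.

-129/20

a_0 = -7: -7/1
a_1 = 1: -6/1
a_2 = 1: -13/2
a_3 = 4: -58/9
a_4 = 2: -129/20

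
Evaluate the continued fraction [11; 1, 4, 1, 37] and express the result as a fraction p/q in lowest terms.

Work from the innermost term outward:
Start with 37.
1 + 1/(37/1) = 1 + 1/37 = 38/37
4 + 1/(38/37) = 4 + 37/38 = 189/38
1 + 1/(189/38) = 1 + 38/189 = 227/189
11 + 1/(227/189) = 11 + 189/227 = 2686/227

2686/227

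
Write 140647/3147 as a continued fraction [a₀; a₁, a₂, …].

⌊140647/3147⌋ = 44, remainder 2179
⌊3147/2179⌋ = 1, remainder 968
⌊2179/968⌋ = 2, remainder 243
⌊968/243⌋ = 3, remainder 239
⌊243/239⌋ = 1, remainder 4
⌊239/4⌋ = 59, remainder 3
⌊4/3⌋ = 1, remainder 1
⌊3/1⌋ = 3, remainder 0

[44; 1, 2, 3, 1, 59, 1, 3]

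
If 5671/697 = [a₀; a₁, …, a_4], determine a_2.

5671 = 8·697 + 95, so a_0 = 8
697 = 7·95 + 32, so a_1 = 7
95 = 2·32 + 31, so a_2 = 2

2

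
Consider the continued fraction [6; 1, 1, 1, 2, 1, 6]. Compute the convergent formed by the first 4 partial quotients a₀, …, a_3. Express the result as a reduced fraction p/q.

a_0 = 6: 6/1
a_1 = 1: 7/1
a_2 = 1: 13/2
a_3 = 1: 20/3

20/3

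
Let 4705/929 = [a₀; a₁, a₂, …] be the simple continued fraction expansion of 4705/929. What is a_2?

2

Run the Euclidean algorithm, recording each quotient:
4705 = 5·929 + 60, so a_0 = 5
929 = 15·60 + 29, so a_1 = 15
60 = 2·29 + 2, so a_2 = 2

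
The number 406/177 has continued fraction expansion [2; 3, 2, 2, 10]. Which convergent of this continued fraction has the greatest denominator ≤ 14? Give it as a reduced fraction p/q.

16/7

a_0 = 2: 2/1  (≤ bound)
a_1 = 3: 7/3  (≤ bound)
a_2 = 2: 16/7  (≤ bound)
a_3 = 2: 39/17  (> 14, stop)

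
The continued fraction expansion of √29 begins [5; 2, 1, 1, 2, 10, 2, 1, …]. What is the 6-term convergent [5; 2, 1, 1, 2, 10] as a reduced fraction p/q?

Compute successive convergents:
a_0 = 5: 5/1
a_1 = 2: 11/2
a_2 = 1: 16/3
a_3 = 1: 27/5
a_4 = 2: 70/13
a_5 = 10: 727/135

727/135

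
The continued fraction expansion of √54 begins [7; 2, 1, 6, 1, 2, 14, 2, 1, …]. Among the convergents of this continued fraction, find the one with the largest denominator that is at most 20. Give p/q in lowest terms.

147/20

a_0 = 7: 7/1  (≤ bound)
a_1 = 2: 15/2  (≤ bound)
a_2 = 1: 22/3  (≤ bound)
a_3 = 6: 147/20  (≤ bound)
a_4 = 1: 169/23  (> 20, stop)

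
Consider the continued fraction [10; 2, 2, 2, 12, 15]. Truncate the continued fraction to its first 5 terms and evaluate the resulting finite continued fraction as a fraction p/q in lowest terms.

1552/149

Start with 12.
2 + 1/(12/1) = 2 + 1/12 = 25/12
2 + 1/(25/12) = 2 + 12/25 = 62/25
2 + 1/(62/25) = 2 + 25/62 = 149/62
10 + 1/(149/62) = 10 + 62/149 = 1552/149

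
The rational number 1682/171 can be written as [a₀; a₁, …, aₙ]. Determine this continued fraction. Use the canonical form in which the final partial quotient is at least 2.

1682 ÷ 171 → quotient 9, remainder 143
171 ÷ 143 → quotient 1, remainder 28
143 ÷ 28 → quotient 5, remainder 3
28 ÷ 3 → quotient 9, remainder 1
3 ÷ 1 → quotient 3, remainder 0

[9; 1, 5, 9, 3]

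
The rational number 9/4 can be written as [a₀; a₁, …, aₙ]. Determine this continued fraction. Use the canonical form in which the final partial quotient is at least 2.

Repeatedly divide and take the remainder:
⌊9/4⌋ = 2, remainder 1
⌊4/1⌋ = 4, remainder 0

[2; 4]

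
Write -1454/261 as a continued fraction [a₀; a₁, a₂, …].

Repeatedly divide and take the remainder:
⌊-1454/261⌋ = -6, remainder 112
⌊261/112⌋ = 2, remainder 37
⌊112/37⌋ = 3, remainder 1
⌊37/1⌋ = 37, remainder 0

[-6; 2, 3, 37]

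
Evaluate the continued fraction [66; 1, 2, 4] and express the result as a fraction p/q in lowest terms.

867/13

Starting at the tail and folding back:
Start with 4.
2 + 1/(4/1) = 2 + 1/4 = 9/4
1 + 1/(9/4) = 1 + 4/9 = 13/9
66 + 1/(13/9) = 66 + 9/13 = 867/13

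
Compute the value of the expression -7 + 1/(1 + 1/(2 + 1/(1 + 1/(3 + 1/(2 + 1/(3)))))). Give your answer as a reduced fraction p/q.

Use the convergent recurrence hₖ = aₖ·hₖ₋₁ + hₖ₋₂ (and likewise for the denominators kₖ):
a_0 = -7: -7/1
a_1 = 1: -6/1
a_2 = 2: -19/3
a_3 = 1: -25/4
a_4 = 3: -94/15
a_5 = 2: -213/34
a_6 = 3: -733/117

-733/117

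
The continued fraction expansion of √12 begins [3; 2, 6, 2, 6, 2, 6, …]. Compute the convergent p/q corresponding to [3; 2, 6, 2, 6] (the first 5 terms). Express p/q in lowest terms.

a_0 = 3: 3/1
a_1 = 2: 7/2
a_2 = 6: 45/13
a_3 = 2: 97/28
a_4 = 6: 627/181

627/181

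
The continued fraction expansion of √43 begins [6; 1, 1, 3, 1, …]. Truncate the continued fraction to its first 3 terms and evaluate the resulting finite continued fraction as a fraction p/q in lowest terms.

13/2

Start with 1.
1 + 1/(1/1) = 1 + 1/1 = 2/1
6 + 1/(2/1) = 6 + 1/2 = 13/2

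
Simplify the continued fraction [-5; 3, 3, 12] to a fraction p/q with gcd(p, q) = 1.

-578/123

Start with 12.
3 + 1/(12/1) = 3 + 1/12 = 37/12
3 + 1/(37/12) = 3 + 12/37 = 123/37
-5 + 1/(123/37) = -5 + 37/123 = -578/123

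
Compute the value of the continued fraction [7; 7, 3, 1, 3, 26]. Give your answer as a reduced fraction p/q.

a_0 = 7: 7/1
a_1 = 7: 50/7
a_2 = 3: 157/22
a_3 = 1: 207/29
a_4 = 3: 778/109
a_5 = 26: 20435/2863

20435/2863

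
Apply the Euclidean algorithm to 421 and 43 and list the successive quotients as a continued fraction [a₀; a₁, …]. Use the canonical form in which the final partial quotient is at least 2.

[9; 1, 3, 1, 3, 2]

⌊421/43⌋ = 9, remainder 34
⌊43/34⌋ = 1, remainder 9
⌊34/9⌋ = 3, remainder 7
⌊9/7⌋ = 1, remainder 2
⌊7/2⌋ = 3, remainder 1
⌊2/1⌋ = 2, remainder 0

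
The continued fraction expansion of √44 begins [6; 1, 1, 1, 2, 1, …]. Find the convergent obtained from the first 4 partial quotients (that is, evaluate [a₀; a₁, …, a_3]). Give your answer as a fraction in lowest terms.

Collapse the nested fraction from the inside out:
Start with 1.
1 + 1/(1/1) = 1 + 1/1 = 2/1
1 + 1/(2/1) = 1 + 1/2 = 3/2
6 + 1/(3/2) = 6 + 2/3 = 20/3

20/3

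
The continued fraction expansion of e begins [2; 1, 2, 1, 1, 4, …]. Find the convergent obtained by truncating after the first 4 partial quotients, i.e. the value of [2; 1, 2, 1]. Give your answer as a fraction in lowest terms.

11/4

Starting at the tail and folding back:
Start with 1.
2 + 1/(1/1) = 2 + 1/1 = 3/1
1 + 1/(3/1) = 1 + 1/3 = 4/3
2 + 1/(4/3) = 2 + 3/4 = 11/4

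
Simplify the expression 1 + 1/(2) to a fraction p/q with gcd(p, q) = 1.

3/2

a_0 = 1: 1/1
a_1 = 2: 3/2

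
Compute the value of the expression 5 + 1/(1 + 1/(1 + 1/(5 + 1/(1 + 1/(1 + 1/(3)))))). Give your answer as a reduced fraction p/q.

471/85

Start with 3.
1 + 1/(3/1) = 1 + 1/3 = 4/3
1 + 1/(4/3) = 1 + 3/4 = 7/4
5 + 1/(7/4) = 5 + 4/7 = 39/7
1 + 1/(39/7) = 1 + 7/39 = 46/39
1 + 1/(46/39) = 1 + 39/46 = 85/46
5 + 1/(85/46) = 5 + 46/85 = 471/85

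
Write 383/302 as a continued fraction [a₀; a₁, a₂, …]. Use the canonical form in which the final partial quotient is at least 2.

[1; 3, 1, 2, 1, 2, 7]

383 = 1·302 + 81, so a_0 = 1
302 = 3·81 + 59, so a_1 = 3
81 = 1·59 + 22, so a_2 = 1
59 = 2·22 + 15, so a_3 = 2
22 = 1·15 + 7, so a_4 = 1
15 = 2·7 + 1, so a_5 = 2
7 = 7·1 + 0, so a_6 = 7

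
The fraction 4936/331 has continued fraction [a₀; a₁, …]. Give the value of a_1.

1

Apply division with remainder until the remainder is 0:
⌊4936/331⌋ = 14, remainder 302
⌊331/302⌋ = 1, remainder 29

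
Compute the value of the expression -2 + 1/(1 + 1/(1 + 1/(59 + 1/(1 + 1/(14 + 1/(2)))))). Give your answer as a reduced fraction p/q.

-5605/3747

Collapse the nested fraction from the inside out:
Start with 2.
14 + 1/(2/1) = 14 + 1/2 = 29/2
1 + 1/(29/2) = 1 + 2/29 = 31/29
59 + 1/(31/29) = 59 + 29/31 = 1858/31
1 + 1/(1858/31) = 1 + 31/1858 = 1889/1858
1 + 1/(1889/1858) = 1 + 1858/1889 = 3747/1889
-2 + 1/(3747/1889) = -2 + 1889/3747 = -5605/3747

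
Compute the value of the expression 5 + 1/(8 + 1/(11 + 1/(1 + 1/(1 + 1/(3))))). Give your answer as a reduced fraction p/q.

3356/655

a_0 = 5: 5/1
a_1 = 8: 41/8
a_2 = 11: 456/89
a_3 = 1: 497/97
a_4 = 1: 953/186
a_5 = 3: 3356/655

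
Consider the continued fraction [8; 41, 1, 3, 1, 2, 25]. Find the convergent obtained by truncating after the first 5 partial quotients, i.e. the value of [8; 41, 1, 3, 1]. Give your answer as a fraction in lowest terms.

1677/209

Starting at the tail and folding back:
Start with 1.
3 + 1/(1/1) = 3 + 1/1 = 4/1
1 + 1/(4/1) = 1 + 1/4 = 5/4
41 + 1/(5/4) = 41 + 4/5 = 209/5
8 + 1/(209/5) = 8 + 5/209 = 1677/209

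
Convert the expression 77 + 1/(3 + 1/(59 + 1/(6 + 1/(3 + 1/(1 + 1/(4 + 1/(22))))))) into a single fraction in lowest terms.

Start with 22.
4 + 1/(22/1) = 4 + 1/22 = 89/22
1 + 1/(89/22) = 1 + 22/89 = 111/89
3 + 1/(111/89) = 3 + 89/111 = 422/111
6 + 1/(422/111) = 6 + 111/422 = 2643/422
59 + 1/(2643/422) = 59 + 422/2643 = 156359/2643
3 + 1/(156359/2643) = 3 + 2643/156359 = 471720/156359
77 + 1/(471720/156359) = 77 + 156359/471720 = 36478799/471720

36478799/471720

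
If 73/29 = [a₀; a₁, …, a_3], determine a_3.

14

Repeatedly divide and take the remainder:
73 ÷ 29 → quotient 2, remainder 15
29 ÷ 15 → quotient 1, remainder 14
15 ÷ 14 → quotient 1, remainder 1
14 ÷ 1 → quotient 14, remainder 0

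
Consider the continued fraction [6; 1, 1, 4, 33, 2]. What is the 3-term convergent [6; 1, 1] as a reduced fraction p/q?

a_0 = 6: 6/1
a_1 = 1: 7/1
a_2 = 1: 13/2

13/2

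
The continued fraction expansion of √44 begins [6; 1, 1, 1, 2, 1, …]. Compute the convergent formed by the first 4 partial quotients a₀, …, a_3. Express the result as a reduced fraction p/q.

20/3

Compute successive convergents:
a_0 = 6: 6/1
a_1 = 1: 7/1
a_2 = 1: 13/2
a_3 = 1: 20/3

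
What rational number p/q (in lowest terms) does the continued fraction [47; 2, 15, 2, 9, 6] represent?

Start with 6.
9 + 1/(6/1) = 9 + 1/6 = 55/6
2 + 1/(55/6) = 2 + 6/55 = 116/55
15 + 1/(116/55) = 15 + 55/116 = 1795/116
2 + 1/(1795/116) = 2 + 116/1795 = 3706/1795
47 + 1/(3706/1795) = 47 + 1795/3706 = 175977/3706

175977/3706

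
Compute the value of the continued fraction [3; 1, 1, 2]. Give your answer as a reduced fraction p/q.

18/5

Start with 2.
1 + 1/(2/1) = 1 + 1/2 = 3/2
1 + 1/(3/2) = 1 + 2/3 = 5/3
3 + 1/(5/3) = 3 + 3/5 = 18/5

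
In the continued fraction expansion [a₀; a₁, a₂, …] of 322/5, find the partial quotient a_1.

322 = 64·5 + 2, so a_0 = 64
5 = 2·2 + 1, so a_1 = 2

2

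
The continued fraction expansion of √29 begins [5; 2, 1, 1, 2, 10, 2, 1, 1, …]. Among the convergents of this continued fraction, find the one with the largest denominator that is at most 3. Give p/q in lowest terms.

List convergents until the denominator exceeds the bound:
a_0 = 5: 5/1  (≤ bound)
a_1 = 2: 11/2  (≤ bound)
a_2 = 1: 16/3  (≤ bound)
a_3 = 1: 27/5  (> 3, stop)

16/3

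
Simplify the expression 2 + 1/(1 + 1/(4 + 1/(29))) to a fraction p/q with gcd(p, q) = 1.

409/146

Start with 29.
4 + 1/(29/1) = 4 + 1/29 = 117/29
1 + 1/(117/29) = 1 + 29/117 = 146/117
2 + 1/(146/117) = 2 + 117/146 = 409/146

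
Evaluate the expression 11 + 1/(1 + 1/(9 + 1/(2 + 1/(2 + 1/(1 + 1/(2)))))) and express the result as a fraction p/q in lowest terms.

a_0 = 11: 11/1
a_1 = 1: 12/1
a_2 = 9: 119/10
a_3 = 2: 250/21
a_4 = 2: 619/52
a_5 = 1: 869/73
a_6 = 2: 2357/198

2357/198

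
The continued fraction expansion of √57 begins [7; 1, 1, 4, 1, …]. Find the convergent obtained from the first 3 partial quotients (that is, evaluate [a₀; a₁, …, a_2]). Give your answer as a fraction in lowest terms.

Compute successive convergents:
a_0 = 7: 7/1
a_1 = 1: 8/1
a_2 = 1: 15/2

15/2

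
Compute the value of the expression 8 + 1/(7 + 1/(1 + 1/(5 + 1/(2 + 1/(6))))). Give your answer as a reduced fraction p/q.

5356/659

Compute successive convergents:
a_0 = 8: 8/1
a_1 = 7: 57/7
a_2 = 1: 65/8
a_3 = 5: 382/47
a_4 = 2: 829/102
a_5 = 6: 5356/659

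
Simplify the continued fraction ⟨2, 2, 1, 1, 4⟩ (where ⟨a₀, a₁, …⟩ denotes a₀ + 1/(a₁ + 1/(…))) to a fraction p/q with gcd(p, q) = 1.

55/23

a_0 = 2: 2/1
a_1 = 2: 5/2
a_2 = 1: 7/3
a_3 = 1: 12/5
a_4 = 4: 55/23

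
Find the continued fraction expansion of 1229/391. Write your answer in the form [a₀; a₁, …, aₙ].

1229 = 3·391 + 56, so a_0 = 3
391 = 6·56 + 55, so a_1 = 6
56 = 1·55 + 1, so a_2 = 1
55 = 55·1 + 0, so a_3 = 55

[3; 6, 1, 55]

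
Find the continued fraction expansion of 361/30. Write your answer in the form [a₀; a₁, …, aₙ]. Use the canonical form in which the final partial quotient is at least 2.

Run the Euclidean algorithm, recording each quotient:
361 = 12·30 + 1, so a_0 = 12
30 = 30·1 + 0, so a_1 = 30

[12; 30]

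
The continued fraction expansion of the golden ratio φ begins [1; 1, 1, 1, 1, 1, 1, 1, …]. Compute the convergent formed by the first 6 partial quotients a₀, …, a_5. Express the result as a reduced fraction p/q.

13/8

Use the convergent recurrence hₖ = aₖ·hₖ₋₁ + hₖ₋₂ (and likewise for the denominators kₖ):
a_0 = 1: 1/1
a_1 = 1: 2/1
a_2 = 1: 3/2
a_3 = 1: 5/3
a_4 = 1: 8/5
a_5 = 1: 13/8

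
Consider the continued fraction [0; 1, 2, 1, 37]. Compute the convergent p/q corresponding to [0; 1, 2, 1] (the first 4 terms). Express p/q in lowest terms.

a_0 = 0: 0/1
a_1 = 1: 1/1
a_2 = 2: 2/3
a_3 = 1: 3/4

3/4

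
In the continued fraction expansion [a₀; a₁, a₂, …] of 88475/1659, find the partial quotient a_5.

7

⌊88475/1659⌋ = 53, remainder 548
⌊1659/548⌋ = 3, remainder 15
⌊548/15⌋ = 36, remainder 8
⌊15/8⌋ = 1, remainder 7
⌊8/7⌋ = 1, remainder 1
⌊7/1⌋ = 7, remainder 0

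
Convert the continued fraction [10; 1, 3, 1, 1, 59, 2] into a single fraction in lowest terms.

Collapse the nested fraction from the inside out:
Start with 2.
59 + 1/(2/1) = 59 + 1/2 = 119/2
1 + 1/(119/2) = 1 + 2/119 = 121/119
1 + 1/(121/119) = 1 + 119/121 = 240/121
3 + 1/(240/121) = 3 + 121/240 = 841/240
1 + 1/(841/240) = 1 + 240/841 = 1081/841
10 + 1/(1081/841) = 10 + 841/1081 = 11651/1081

11651/1081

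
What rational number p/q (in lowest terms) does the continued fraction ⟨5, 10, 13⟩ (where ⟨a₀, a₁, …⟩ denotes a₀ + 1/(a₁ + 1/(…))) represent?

668/131

Starting at the tail and folding back:
Start with 13.
10 + 1/(13/1) = 10 + 1/13 = 131/13
5 + 1/(131/13) = 5 + 13/131 = 668/131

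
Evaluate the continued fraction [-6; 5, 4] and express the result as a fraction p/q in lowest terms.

Start with 4.
5 + 1/(4/1) = 5 + 1/4 = 21/4
-6 + 1/(21/4) = -6 + 4/21 = -122/21

-122/21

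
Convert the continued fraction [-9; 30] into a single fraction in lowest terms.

-269/30

Starting at the tail and folding back:
Start with 30.
-9 + 1/(30/1) = -9 + 1/30 = -269/30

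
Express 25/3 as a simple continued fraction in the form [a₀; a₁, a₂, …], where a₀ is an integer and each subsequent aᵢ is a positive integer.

[8; 3]

Repeatedly divide and take the remainder:
⌊25/3⌋ = 8, remainder 1
⌊3/1⌋ = 3, remainder 0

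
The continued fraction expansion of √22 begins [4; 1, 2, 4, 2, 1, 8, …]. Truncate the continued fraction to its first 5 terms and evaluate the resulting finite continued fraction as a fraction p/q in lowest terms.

Starting at the tail and folding back:
Start with 2.
4 + 1/(2/1) = 4 + 1/2 = 9/2
2 + 1/(9/2) = 2 + 2/9 = 20/9
1 + 1/(20/9) = 1 + 9/20 = 29/20
4 + 1/(29/20) = 4 + 20/29 = 136/29

136/29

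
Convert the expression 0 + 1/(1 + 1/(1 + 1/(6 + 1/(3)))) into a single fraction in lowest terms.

22/41

Start with 3.
6 + 1/(3/1) = 6 + 1/3 = 19/3
1 + 1/(19/3) = 1 + 3/19 = 22/19
1 + 1/(22/19) = 1 + 19/22 = 41/22
0 + 1/(41/22) = 0 + 22/41 = 22/41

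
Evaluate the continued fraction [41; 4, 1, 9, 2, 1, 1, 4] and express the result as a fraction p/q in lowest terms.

a_0 = 41: 41/1
a_1 = 4: 165/4
a_2 = 1: 206/5
a_3 = 9: 2019/49
a_4 = 2: 4244/103
a_5 = 1: 6263/152
a_6 = 1: 10507/255
a_7 = 4: 48291/1172

48291/1172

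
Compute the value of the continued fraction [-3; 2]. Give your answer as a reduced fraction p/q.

-5/2

Start with 2.
-3 + 1/(2/1) = -3 + 1/2 = -5/2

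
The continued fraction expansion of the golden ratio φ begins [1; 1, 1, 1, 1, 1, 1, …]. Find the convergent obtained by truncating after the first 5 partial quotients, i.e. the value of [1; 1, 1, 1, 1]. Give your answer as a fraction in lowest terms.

a_0 = 1: 1/1
a_1 = 1: 2/1
a_2 = 1: 3/2
a_3 = 1: 5/3
a_4 = 1: 8/5

8/5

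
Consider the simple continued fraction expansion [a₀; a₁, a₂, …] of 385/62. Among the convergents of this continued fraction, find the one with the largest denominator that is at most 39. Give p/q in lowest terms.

a_0 = 6: 6/1  (≤ bound)
a_1 = 4: 25/4  (≤ bound)
a_2 = 1: 31/5  (≤ bound)
a_3 = 3: 118/19  (≤ bound)
a_4 = 3: 385/62  (> 39, stop)

118/19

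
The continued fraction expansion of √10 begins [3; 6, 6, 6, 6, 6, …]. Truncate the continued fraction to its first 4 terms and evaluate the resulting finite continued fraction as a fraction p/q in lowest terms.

Collapse the nested fraction from the inside out:
Start with 6.
6 + 1/(6/1) = 6 + 1/6 = 37/6
6 + 1/(37/6) = 6 + 6/37 = 228/37
3 + 1/(228/37) = 3 + 37/228 = 721/228

721/228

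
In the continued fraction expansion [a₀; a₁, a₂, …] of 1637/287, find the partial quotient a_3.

Run the Euclidean algorithm, recording each quotient:
1637 = 5·287 + 202, so a_0 = 5
287 = 1·202 + 85, so a_1 = 1
202 = 2·85 + 32, so a_2 = 2
85 = 2·32 + 21, so a_3 = 2

2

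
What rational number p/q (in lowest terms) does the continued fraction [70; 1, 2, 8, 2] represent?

Start with 2.
8 + 1/(2/1) = 8 + 1/2 = 17/2
2 + 1/(17/2) = 2 + 2/17 = 36/17
1 + 1/(36/17) = 1 + 17/36 = 53/36
70 + 1/(53/36) = 70 + 36/53 = 3746/53

3746/53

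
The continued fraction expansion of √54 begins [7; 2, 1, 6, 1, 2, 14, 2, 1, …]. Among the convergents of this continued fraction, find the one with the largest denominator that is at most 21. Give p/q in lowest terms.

147/20

List convergents until the denominator exceeds the bound:
a_0 = 7: 7/1  (≤ bound)
a_1 = 2: 15/2  (≤ bound)
a_2 = 1: 22/3  (≤ bound)
a_3 = 6: 147/20  (≤ bound)
a_4 = 1: 169/23  (> 21, stop)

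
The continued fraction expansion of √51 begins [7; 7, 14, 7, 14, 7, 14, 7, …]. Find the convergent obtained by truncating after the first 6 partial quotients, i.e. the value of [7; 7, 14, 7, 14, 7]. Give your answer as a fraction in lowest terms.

499850/69993

Use the convergent recurrence hₖ = aₖ·hₖ₋₁ + hₖ₋₂ (and likewise for the denominators kₖ):
a_0 = 7: 7/1
a_1 = 7: 50/7
a_2 = 14: 707/99
a_3 = 7: 4999/700
a_4 = 14: 70693/9899
a_5 = 7: 499850/69993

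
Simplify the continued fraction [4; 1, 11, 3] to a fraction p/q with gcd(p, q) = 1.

a_0 = 4: 4/1
a_1 = 1: 5/1
a_2 = 11: 59/12
a_3 = 3: 182/37

182/37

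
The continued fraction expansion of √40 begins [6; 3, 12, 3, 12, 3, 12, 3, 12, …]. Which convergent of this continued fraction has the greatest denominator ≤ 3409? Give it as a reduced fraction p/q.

a_0 = 6: 6/1  (≤ bound)
a_1 = 3: 19/3  (≤ bound)
a_2 = 12: 234/37  (≤ bound)
a_3 = 3: 721/114  (≤ bound)
a_4 = 12: 8886/1405  (≤ bound)
a_5 = 3: 27379/4329  (> 3409, stop)

8886/1405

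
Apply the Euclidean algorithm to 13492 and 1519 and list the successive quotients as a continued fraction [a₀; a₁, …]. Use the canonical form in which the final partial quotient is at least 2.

[8; 1, 7, 2, 17, 2, 2]

Apply division with remainder until the remainder is 0:
⌊13492/1519⌋ = 8, remainder 1340
⌊1519/1340⌋ = 1, remainder 179
⌊1340/179⌋ = 7, remainder 87
⌊179/87⌋ = 2, remainder 5
⌊87/5⌋ = 17, remainder 2
⌊5/2⌋ = 2, remainder 1
⌊2/1⌋ = 2, remainder 0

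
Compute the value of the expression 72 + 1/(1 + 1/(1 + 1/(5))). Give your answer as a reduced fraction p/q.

Build up convergents one term at a time:
a_0 = 72: 72/1
a_1 = 1: 73/1
a_2 = 1: 145/2
a_3 = 5: 798/11

798/11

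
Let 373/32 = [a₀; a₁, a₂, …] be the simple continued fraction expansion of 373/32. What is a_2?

373 = 11·32 + 21, so a_0 = 11
32 = 1·21 + 11, so a_1 = 1
21 = 1·11 + 10, so a_2 = 1

1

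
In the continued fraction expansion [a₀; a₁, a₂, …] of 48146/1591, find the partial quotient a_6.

3

⌊48146/1591⌋ = 30, remainder 416
⌊1591/416⌋ = 3, remainder 343
⌊416/343⌋ = 1, remainder 73
⌊343/73⌋ = 4, remainder 51
⌊73/51⌋ = 1, remainder 22
⌊51/22⌋ = 2, remainder 7
⌊22/7⌋ = 3, remainder 1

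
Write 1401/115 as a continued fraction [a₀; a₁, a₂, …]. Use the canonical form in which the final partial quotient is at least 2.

⌊1401/115⌋ = 12, remainder 21
⌊115/21⌋ = 5, remainder 10
⌊21/10⌋ = 2, remainder 1
⌊10/1⌋ = 10, remainder 0

[12; 5, 2, 10]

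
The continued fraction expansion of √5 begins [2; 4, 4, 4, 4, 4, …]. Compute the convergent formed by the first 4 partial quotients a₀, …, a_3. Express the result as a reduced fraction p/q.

161/72

Work from the innermost term outward:
Start with 4.
4 + 1/(4/1) = 4 + 1/4 = 17/4
4 + 1/(17/4) = 4 + 4/17 = 72/17
2 + 1/(72/17) = 2 + 17/72 = 161/72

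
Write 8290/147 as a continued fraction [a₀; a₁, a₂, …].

Apply division with remainder until the remainder is 0:
⌊8290/147⌋ = 56, remainder 58
⌊147/58⌋ = 2, remainder 31
⌊58/31⌋ = 1, remainder 27
⌊31/27⌋ = 1, remainder 4
⌊27/4⌋ = 6, remainder 3
⌊4/3⌋ = 1, remainder 1
⌊3/1⌋ = 3, remainder 0

[56; 2, 1, 1, 6, 1, 3]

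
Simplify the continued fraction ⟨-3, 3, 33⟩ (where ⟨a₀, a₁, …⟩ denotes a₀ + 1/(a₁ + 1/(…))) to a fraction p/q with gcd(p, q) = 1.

Start with 33.
3 + 1/(33/1) = 3 + 1/33 = 100/33
-3 + 1/(100/33) = -3 + 33/100 = -267/100

-267/100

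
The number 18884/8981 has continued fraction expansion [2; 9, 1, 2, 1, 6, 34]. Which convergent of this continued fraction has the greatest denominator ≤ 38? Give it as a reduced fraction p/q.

a_0 = 2: 2/1  (≤ bound)
a_1 = 9: 19/9  (≤ bound)
a_2 = 1: 21/10  (≤ bound)
a_3 = 2: 61/29  (≤ bound)
a_4 = 1: 82/39  (> 38, stop)

61/29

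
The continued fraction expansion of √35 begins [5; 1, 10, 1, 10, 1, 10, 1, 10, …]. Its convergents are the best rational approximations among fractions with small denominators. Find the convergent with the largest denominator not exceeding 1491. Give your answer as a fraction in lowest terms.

846/143

List convergents until the denominator exceeds the bound:
a_0 = 5: 5/1  (≤ bound)
a_1 = 1: 6/1  (≤ bound)
a_2 = 10: 65/11  (≤ bound)
a_3 = 1: 71/12  (≤ bound)
a_4 = 10: 775/131  (≤ bound)
a_5 = 1: 846/143  (≤ bound)
a_6 = 10: 9235/1561  (> 1491, stop)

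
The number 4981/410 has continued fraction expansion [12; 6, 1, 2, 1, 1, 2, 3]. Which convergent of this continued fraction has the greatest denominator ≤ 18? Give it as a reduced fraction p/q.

a_0 = 12: 12/1  (≤ bound)
a_1 = 6: 73/6  (≤ bound)
a_2 = 1: 85/7  (≤ bound)
a_3 = 2: 243/20  (> 18, stop)

85/7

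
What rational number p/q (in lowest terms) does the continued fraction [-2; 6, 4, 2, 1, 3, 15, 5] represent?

-42545/23129

Build up convergents one term at a time:
a_0 = -2: -2/1
a_1 = 6: -11/6
a_2 = 4: -46/25
a_3 = 2: -103/56
a_4 = 1: -149/81
a_5 = 3: -550/299
a_6 = 15: -8399/4566
a_7 = 5: -42545/23129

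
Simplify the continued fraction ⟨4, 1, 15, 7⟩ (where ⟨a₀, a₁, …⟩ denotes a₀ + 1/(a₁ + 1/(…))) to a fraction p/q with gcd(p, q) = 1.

Start with 7.
15 + 1/(7/1) = 15 + 1/7 = 106/7
1 + 1/(106/7) = 1 + 7/106 = 113/106
4 + 1/(113/106) = 4 + 106/113 = 558/113

558/113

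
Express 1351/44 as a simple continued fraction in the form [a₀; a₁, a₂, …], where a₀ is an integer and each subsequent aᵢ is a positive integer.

[30; 1, 2, 2, 1, 1, 2]

⌊1351/44⌋ = 30, remainder 31
⌊44/31⌋ = 1, remainder 13
⌊31/13⌋ = 2, remainder 5
⌊13/5⌋ = 2, remainder 3
⌊5/3⌋ = 1, remainder 2
⌊3/2⌋ = 1, remainder 1
⌊2/1⌋ = 2, remainder 0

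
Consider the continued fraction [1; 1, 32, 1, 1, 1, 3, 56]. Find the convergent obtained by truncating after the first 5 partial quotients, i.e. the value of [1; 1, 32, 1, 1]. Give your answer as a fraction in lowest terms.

132/67

Use the convergent recurrence hₖ = aₖ·hₖ₋₁ + hₖ₋₂ (and likewise for the denominators kₖ):
a_0 = 1: 1/1
a_1 = 1: 2/1
a_2 = 32: 65/33
a_3 = 1: 67/34
a_4 = 1: 132/67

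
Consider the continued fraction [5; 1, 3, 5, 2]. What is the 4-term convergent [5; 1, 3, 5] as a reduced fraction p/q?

121/21

Use the convergent recurrence hₖ = aₖ·hₖ₋₁ + hₖ₋₂ (and likewise for the denominators kₖ):
a_0 = 5: 5/1
a_1 = 1: 6/1
a_2 = 3: 23/4
a_3 = 5: 121/21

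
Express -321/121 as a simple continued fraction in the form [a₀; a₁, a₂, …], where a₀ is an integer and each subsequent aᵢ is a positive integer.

Repeatedly divide and take the remainder:
-321 = -3·121 + 42, so a_0 = -3
121 = 2·42 + 37, so a_1 = 2
42 = 1·37 + 5, so a_2 = 1
37 = 7·5 + 2, so a_3 = 7
5 = 2·2 + 1, so a_4 = 2
2 = 2·1 + 0, so a_5 = 2

[-3; 2, 1, 7, 2, 2]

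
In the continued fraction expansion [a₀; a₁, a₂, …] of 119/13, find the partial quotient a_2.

Repeatedly divide and take the remainder:
119 ÷ 13 → quotient 9, remainder 2
13 ÷ 2 → quotient 6, remainder 1
2 ÷ 1 → quotient 2, remainder 0

2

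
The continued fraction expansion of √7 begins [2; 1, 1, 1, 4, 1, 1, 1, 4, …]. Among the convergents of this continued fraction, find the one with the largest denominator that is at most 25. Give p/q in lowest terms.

45/17

List convergents until the denominator exceeds the bound:
a_0 = 2: 2/1  (≤ bound)
a_1 = 1: 3/1  (≤ bound)
a_2 = 1: 5/2  (≤ bound)
a_3 = 1: 8/3  (≤ bound)
a_4 = 4: 37/14  (≤ bound)
a_5 = 1: 45/17  (≤ bound)
a_6 = 1: 82/31  (> 25, stop)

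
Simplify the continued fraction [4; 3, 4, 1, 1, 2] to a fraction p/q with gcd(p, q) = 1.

319/74

a_0 = 4: 4/1
a_1 = 3: 13/3
a_2 = 4: 56/13
a_3 = 1: 69/16
a_4 = 1: 125/29
a_5 = 2: 319/74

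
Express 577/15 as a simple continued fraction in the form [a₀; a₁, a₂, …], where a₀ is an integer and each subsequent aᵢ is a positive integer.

[38; 2, 7]

⌊577/15⌋ = 38, remainder 7
⌊15/7⌋ = 2, remainder 1
⌊7/1⌋ = 7, remainder 0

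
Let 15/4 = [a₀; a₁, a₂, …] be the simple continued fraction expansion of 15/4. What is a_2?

Run the Euclidean algorithm, recording each quotient:
15 ÷ 4 → quotient 3, remainder 3
4 ÷ 3 → quotient 1, remainder 1
3 ÷ 1 → quotient 3, remainder 0

3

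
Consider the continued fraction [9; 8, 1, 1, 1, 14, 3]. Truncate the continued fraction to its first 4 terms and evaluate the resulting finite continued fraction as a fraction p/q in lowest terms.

Start with 1.
1 + 1/(1/1) = 1 + 1/1 = 2/1
8 + 1/(2/1) = 8 + 1/2 = 17/2
9 + 1/(17/2) = 9 + 2/17 = 155/17

155/17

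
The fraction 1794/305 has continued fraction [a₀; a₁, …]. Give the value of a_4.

8

1794 ÷ 305 → quotient 5, remainder 269
305 ÷ 269 → quotient 1, remainder 36
269 ÷ 36 → quotient 7, remainder 17
36 ÷ 17 → quotient 2, remainder 2
17 ÷ 2 → quotient 8, remainder 1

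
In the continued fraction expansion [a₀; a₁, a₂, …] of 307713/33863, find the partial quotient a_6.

7

Apply division with remainder until the remainder is 0:
307713 ÷ 33863 → quotient 9, remainder 2946
33863 ÷ 2946 → quotient 11, remainder 1457
2946 ÷ 1457 → quotient 2, remainder 32
1457 ÷ 32 → quotient 45, remainder 17
32 ÷ 17 → quotient 1, remainder 15
17 ÷ 15 → quotient 1, remainder 2
15 ÷ 2 → quotient 7, remainder 1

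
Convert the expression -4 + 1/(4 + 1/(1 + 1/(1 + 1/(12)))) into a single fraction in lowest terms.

-427/113

a_0 = -4: -4/1
a_1 = 4: -15/4
a_2 = 1: -19/5
a_3 = 1: -34/9
a_4 = 12: -427/113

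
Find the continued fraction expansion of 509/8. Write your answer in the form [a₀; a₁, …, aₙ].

[63; 1, 1, 1, 2]

Apply division with remainder until the remainder is 0:
509 ÷ 8 → quotient 63, remainder 5
8 ÷ 5 → quotient 1, remainder 3
5 ÷ 3 → quotient 1, remainder 2
3 ÷ 2 → quotient 1, remainder 1
2 ÷ 1 → quotient 2, remainder 0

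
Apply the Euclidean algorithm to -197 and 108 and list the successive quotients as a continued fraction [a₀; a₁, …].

[-2; 5, 1, 2, 6]

-197 ÷ 108 → quotient -2, remainder 19
108 ÷ 19 → quotient 5, remainder 13
19 ÷ 13 → quotient 1, remainder 6
13 ÷ 6 → quotient 2, remainder 1
6 ÷ 1 → quotient 6, remainder 0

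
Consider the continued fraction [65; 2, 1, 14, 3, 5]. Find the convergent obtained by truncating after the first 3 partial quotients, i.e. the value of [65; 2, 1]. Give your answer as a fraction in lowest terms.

a_0 = 65: 65/1
a_1 = 2: 131/2
a_2 = 1: 196/3

196/3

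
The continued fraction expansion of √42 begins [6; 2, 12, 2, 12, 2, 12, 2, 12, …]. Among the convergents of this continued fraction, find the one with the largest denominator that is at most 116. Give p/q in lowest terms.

337/52

a_0 = 6: 6/1  (≤ bound)
a_1 = 2: 13/2  (≤ bound)
a_2 = 12: 162/25  (≤ bound)
a_3 = 2: 337/52  (≤ bound)
a_4 = 12: 4206/649  (> 116, stop)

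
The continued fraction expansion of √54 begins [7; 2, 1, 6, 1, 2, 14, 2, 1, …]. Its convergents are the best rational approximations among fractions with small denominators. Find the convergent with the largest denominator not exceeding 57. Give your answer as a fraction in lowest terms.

List convergents until the denominator exceeds the bound:
a_0 = 7: 7/1  (≤ bound)
a_1 = 2: 15/2  (≤ bound)
a_2 = 1: 22/3  (≤ bound)
a_3 = 6: 147/20  (≤ bound)
a_4 = 1: 169/23  (≤ bound)
a_5 = 2: 485/66  (> 57, stop)

169/23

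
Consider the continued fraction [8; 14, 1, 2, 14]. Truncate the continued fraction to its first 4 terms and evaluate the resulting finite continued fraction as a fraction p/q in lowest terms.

Start with 2.
1 + 1/(2/1) = 1 + 1/2 = 3/2
14 + 1/(3/2) = 14 + 2/3 = 44/3
8 + 1/(44/3) = 8 + 3/44 = 355/44

355/44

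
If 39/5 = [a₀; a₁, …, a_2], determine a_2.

Run the Euclidean algorithm, recording each quotient:
39 = 7·5 + 4, so a_0 = 7
5 = 1·4 + 1, so a_1 = 1
4 = 4·1 + 0, so a_2 = 4

4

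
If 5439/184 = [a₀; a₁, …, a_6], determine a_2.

1

Run the Euclidean algorithm, recording each quotient:
5439 ÷ 184 → quotient 29, remainder 103
184 ÷ 103 → quotient 1, remainder 81
103 ÷ 81 → quotient 1, remainder 22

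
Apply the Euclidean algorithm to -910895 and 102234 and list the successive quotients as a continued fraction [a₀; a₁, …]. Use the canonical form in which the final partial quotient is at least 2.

[-9; 11, 10, 11, 3, 1, 2, 7]

⌊-910895/102234⌋ = -9, remainder 9211
⌊102234/9211⌋ = 11, remainder 913
⌊9211/913⌋ = 10, remainder 81
⌊913/81⌋ = 11, remainder 22
⌊81/22⌋ = 3, remainder 15
⌊22/15⌋ = 1, remainder 7
⌊15/7⌋ = 2, remainder 1
⌊7/1⌋ = 7, remainder 0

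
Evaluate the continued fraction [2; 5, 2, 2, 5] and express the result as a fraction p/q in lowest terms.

319/146

Start with 5.
2 + 1/(5/1) = 2 + 1/5 = 11/5
2 + 1/(11/5) = 2 + 5/11 = 27/11
5 + 1/(27/11) = 5 + 11/27 = 146/27
2 + 1/(146/27) = 2 + 27/146 = 319/146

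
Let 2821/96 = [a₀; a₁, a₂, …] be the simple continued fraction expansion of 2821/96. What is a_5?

⌊2821/96⌋ = 29, remainder 37
⌊96/37⌋ = 2, remainder 22
⌊37/22⌋ = 1, remainder 15
⌊22/15⌋ = 1, remainder 7
⌊15/7⌋ = 2, remainder 1
⌊7/1⌋ = 7, remainder 0

7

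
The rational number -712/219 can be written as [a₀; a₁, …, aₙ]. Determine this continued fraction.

[-4; 1, 2, 1, 54]

⌊-712/219⌋ = -4, remainder 164
⌊219/164⌋ = 1, remainder 55
⌊164/55⌋ = 2, remainder 54
⌊55/54⌋ = 1, remainder 1
⌊54/1⌋ = 54, remainder 0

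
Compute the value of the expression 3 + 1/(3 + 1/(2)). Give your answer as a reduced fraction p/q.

Collapse the nested fraction from the inside out:
Start with 2.
3 + 1/(2/1) = 3 + 1/2 = 7/2
3 + 1/(7/2) = 3 + 2/7 = 23/7

23/7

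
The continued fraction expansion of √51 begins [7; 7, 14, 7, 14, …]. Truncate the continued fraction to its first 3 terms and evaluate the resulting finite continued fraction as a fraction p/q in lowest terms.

707/99

Start with 14.
7 + 1/(14/1) = 7 + 1/14 = 99/14
7 + 1/(99/14) = 7 + 14/99 = 707/99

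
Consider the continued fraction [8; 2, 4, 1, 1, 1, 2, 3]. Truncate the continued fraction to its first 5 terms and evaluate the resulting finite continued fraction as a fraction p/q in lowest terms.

169/20

Use the convergent recurrence hₖ = aₖ·hₖ₋₁ + hₖ₋₂ (and likewise for the denominators kₖ):
a_0 = 8: 8/1
a_1 = 2: 17/2
a_2 = 4: 76/9
a_3 = 1: 93/11
a_4 = 1: 169/20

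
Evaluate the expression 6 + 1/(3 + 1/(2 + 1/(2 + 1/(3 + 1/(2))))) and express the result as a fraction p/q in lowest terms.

837/133

Build up convergents one term at a time:
a_0 = 6: 6/1
a_1 = 3: 19/3
a_2 = 2: 44/7
a_3 = 2: 107/17
a_4 = 3: 365/58
a_5 = 2: 837/133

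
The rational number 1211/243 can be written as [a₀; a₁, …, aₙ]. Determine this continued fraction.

[4; 1, 59, 1, 3]

1211 = 4·243 + 239, so a_0 = 4
243 = 1·239 + 4, so a_1 = 1
239 = 59·4 + 3, so a_2 = 59
4 = 1·3 + 1, so a_3 = 1
3 = 3·1 + 0, so a_4 = 3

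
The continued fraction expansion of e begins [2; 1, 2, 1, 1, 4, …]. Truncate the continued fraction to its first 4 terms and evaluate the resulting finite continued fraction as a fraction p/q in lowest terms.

Compute successive convergents:
a_0 = 2: 2/1
a_1 = 1: 3/1
a_2 = 2: 8/3
a_3 = 1: 11/4

11/4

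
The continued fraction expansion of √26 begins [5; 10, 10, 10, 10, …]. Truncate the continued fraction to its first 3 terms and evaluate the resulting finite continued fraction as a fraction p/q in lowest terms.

a_0 = 5: 5/1
a_1 = 10: 51/10
a_2 = 10: 515/101

515/101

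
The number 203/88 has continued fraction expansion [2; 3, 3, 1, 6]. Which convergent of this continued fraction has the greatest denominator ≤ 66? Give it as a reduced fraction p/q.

30/13

List convergents until the denominator exceeds the bound:
a_0 = 2: 2/1  (≤ bound)
a_1 = 3: 7/3  (≤ bound)
a_2 = 3: 23/10  (≤ bound)
a_3 = 1: 30/13  (≤ bound)
a_4 = 6: 203/88  (> 66, stop)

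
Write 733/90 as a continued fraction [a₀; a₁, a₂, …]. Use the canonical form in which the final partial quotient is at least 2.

Repeatedly divide and take the remainder:
733 ÷ 90 → quotient 8, remainder 13
90 ÷ 13 → quotient 6, remainder 12
13 ÷ 12 → quotient 1, remainder 1
12 ÷ 1 → quotient 12, remainder 0

[8; 6, 1, 12]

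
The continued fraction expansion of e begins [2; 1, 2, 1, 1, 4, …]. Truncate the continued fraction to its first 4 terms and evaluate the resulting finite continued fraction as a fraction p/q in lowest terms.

Start with 1.
2 + 1/(1/1) = 2 + 1/1 = 3/1
1 + 1/(3/1) = 1 + 1/3 = 4/3
2 + 1/(4/3) = 2 + 3/4 = 11/4

11/4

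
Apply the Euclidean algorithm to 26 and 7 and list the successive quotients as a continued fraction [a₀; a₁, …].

[3; 1, 2, 2]

⌊26/7⌋ = 3, remainder 5
⌊7/5⌋ = 1, remainder 2
⌊5/2⌋ = 2, remainder 1
⌊2/1⌋ = 2, remainder 0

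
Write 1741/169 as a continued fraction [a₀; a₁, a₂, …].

[10; 3, 3, 5, 3]

Repeatedly divide and take the remainder:
1741 ÷ 169 → quotient 10, remainder 51
169 ÷ 51 → quotient 3, remainder 16
51 ÷ 16 → quotient 3, remainder 3
16 ÷ 3 → quotient 5, remainder 1
3 ÷ 1 → quotient 3, remainder 0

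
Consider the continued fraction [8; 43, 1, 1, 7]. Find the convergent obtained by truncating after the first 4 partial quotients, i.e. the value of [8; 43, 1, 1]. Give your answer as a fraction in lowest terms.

Use the convergent recurrence hₖ = aₖ·hₖ₋₁ + hₖ₋₂ (and likewise for the denominators kₖ):
a_0 = 8: 8/1
a_1 = 43: 345/43
a_2 = 1: 353/44
a_3 = 1: 698/87

698/87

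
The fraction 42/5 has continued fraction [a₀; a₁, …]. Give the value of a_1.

Run the Euclidean algorithm, recording each quotient:
42 ÷ 5 → quotient 8, remainder 2
5 ÷ 2 → quotient 2, remainder 1

2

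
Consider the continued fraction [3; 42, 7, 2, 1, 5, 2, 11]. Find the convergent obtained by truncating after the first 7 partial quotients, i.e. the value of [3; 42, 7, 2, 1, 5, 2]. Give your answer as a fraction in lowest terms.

34655/11461

a_0 = 3: 3/1
a_1 = 42: 127/42
a_2 = 7: 892/295
a_3 = 2: 1911/632
a_4 = 1: 2803/927
a_5 = 5: 15926/5267
a_6 = 2: 34655/11461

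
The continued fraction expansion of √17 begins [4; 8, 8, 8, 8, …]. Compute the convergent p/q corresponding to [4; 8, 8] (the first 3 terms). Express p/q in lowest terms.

Use the convergent recurrence hₖ = aₖ·hₖ₋₁ + hₖ₋₂ (and likewise for the denominators kₖ):
a_0 = 4: 4/1
a_1 = 8: 33/8
a_2 = 8: 268/65

268/65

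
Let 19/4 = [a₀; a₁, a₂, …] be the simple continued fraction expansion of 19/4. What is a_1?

Run the Euclidean algorithm, recording each quotient:
⌊19/4⌋ = 4, remainder 3
⌊4/3⌋ = 1, remainder 1

1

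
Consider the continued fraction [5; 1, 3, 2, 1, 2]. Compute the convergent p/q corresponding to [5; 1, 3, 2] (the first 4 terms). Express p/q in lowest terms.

52/9

Use the convergent recurrence hₖ = aₖ·hₖ₋₁ + hₖ₋₂ (and likewise for the denominators kₖ):
a_0 = 5: 5/1
a_1 = 1: 6/1
a_2 = 3: 23/4
a_3 = 2: 52/9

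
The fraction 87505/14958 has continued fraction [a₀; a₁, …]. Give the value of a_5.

53

87505 ÷ 14958 → quotient 5, remainder 12715
14958 ÷ 12715 → quotient 1, remainder 2243
12715 ÷ 2243 → quotient 5, remainder 1500
2243 ÷ 1500 → quotient 1, remainder 743
1500 ÷ 743 → quotient 2, remainder 14
743 ÷ 14 → quotient 53, remainder 1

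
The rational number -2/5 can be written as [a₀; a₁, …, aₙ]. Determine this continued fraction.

-2 ÷ 5 → quotient -1, remainder 3
5 ÷ 3 → quotient 1, remainder 2
3 ÷ 2 → quotient 1, remainder 1
2 ÷ 1 → quotient 2, remainder 0

[-1; 1, 1, 2]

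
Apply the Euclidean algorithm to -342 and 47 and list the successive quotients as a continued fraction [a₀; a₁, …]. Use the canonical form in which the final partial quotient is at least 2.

[-8; 1, 2, 1, 1, 1, 1, 2]

-342 ÷ 47 → quotient -8, remainder 34
47 ÷ 34 → quotient 1, remainder 13
34 ÷ 13 → quotient 2, remainder 8
13 ÷ 8 → quotient 1, remainder 5
8 ÷ 5 → quotient 1, remainder 3
5 ÷ 3 → quotient 1, remainder 2
3 ÷ 2 → quotient 1, remainder 1
2 ÷ 1 → quotient 2, remainder 0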